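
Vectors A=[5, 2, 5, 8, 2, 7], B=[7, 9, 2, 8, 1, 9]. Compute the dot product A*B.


Dot product = sum of element-wise products
A[0]*B[0] = 5*7 = 35
A[1]*B[1] = 2*9 = 18
A[2]*B[2] = 5*2 = 10
A[3]*B[3] = 8*8 = 64
A[4]*B[4] = 2*1 = 2
A[5]*B[5] = 7*9 = 63
Sum = 35 + 18 + 10 + 64 + 2 + 63 = 192

192


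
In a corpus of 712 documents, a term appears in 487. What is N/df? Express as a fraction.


IDF ratio = N / df
= 712 / 487
= 712/487

712/487


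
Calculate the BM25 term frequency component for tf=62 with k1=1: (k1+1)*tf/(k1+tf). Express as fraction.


BM25 TF component = (k1+1)*tf / (k1+tf)
k1 = 1, tf = 62
Numerator = (1+1)*62 = 124
Denominator = 1 + 62 = 63
= 124/63 = 124/63

124/63


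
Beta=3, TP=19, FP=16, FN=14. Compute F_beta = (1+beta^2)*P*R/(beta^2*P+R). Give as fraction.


P = TP/(TP+FP) = 19/35 = 19/35
R = TP/(TP+FN) = 19/33 = 19/33
beta^2 = 3^2 = 9
(1 + beta^2) = 10
Numerator = (1+beta^2)*P*R = 722/231
Denominator = beta^2*P + R = 171/35 + 19/33 = 6308/1155
F_beta = 95/166

95/166


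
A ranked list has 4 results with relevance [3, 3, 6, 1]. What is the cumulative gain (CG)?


Cumulative Gain = sum of relevance scores
Position 1: rel=3, running sum=3
Position 2: rel=3, running sum=6
Position 3: rel=6, running sum=12
Position 4: rel=1, running sum=13
CG = 13

13


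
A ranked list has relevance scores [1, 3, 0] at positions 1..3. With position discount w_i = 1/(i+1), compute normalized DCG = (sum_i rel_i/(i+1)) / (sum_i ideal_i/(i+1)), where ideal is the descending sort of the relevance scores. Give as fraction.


Position discount weights w_i = 1/(i+1) for i=1..3:
Weights = [1/2, 1/3, 1/4]
Actual relevance: [1, 3, 0]
DCG = 1/2 + 3/3 + 0/4 = 3/2
Ideal relevance (sorted desc): [3, 1, 0]
Ideal DCG = 3/2 + 1/3 + 0/4 = 11/6
nDCG = DCG / ideal_DCG = 3/2 / 11/6 = 9/11

9/11


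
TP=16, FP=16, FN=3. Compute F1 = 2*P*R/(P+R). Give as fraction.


F1 = 2 * P * R / (P + R)
P = TP/(TP+FP) = 16/32 = 1/2
R = TP/(TP+FN) = 16/19 = 16/19
2 * P * R = 2 * 1/2 * 16/19 = 16/19
P + R = 1/2 + 16/19 = 51/38
F1 = 16/19 / 51/38 = 32/51

32/51


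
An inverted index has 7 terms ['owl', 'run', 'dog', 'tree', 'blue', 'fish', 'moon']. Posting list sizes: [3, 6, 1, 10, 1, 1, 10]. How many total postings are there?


Summing posting list sizes:
'owl': 3 postings
'run': 6 postings
'dog': 1 postings
'tree': 10 postings
'blue': 1 postings
'fish': 1 postings
'moon': 10 postings
Total = 3 + 6 + 1 + 10 + 1 + 1 + 10 = 32

32


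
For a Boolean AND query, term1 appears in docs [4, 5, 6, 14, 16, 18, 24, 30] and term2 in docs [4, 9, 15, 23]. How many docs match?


Boolean AND: find intersection of posting lists
term1 docs: [4, 5, 6, 14, 16, 18, 24, 30]
term2 docs: [4, 9, 15, 23]
Intersection: [4]
|intersection| = 1

1


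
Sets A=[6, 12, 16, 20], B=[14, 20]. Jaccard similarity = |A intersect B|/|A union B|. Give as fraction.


A intersect B = [20]
|A intersect B| = 1
A union B = [6, 12, 14, 16, 20]
|A union B| = 5
Jaccard = 1/5 = 1/5

1/5


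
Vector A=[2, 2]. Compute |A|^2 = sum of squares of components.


|A|^2 = sum of squared components
A[0]^2 = 2^2 = 4
A[1]^2 = 2^2 = 4
Sum = 4 + 4 = 8

8


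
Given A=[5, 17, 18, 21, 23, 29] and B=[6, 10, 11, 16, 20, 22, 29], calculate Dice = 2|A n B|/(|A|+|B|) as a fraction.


A intersect B = [29]
|A intersect B| = 1
|A| = 6, |B| = 7
Dice = 2*1 / (6+7)
= 2 / 13 = 2/13

2/13


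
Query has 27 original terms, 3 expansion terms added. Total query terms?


Original terms: 27
Expansion terms: 3
Total = 27 + 3 = 30

30


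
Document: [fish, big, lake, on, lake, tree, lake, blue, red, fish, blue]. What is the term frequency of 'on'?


Document has 11 words
Scanning for 'on':
Found at positions: [3]
Count = 1

1


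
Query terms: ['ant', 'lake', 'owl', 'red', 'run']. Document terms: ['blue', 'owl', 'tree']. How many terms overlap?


Query terms: ['ant', 'lake', 'owl', 'red', 'run']
Document terms: ['blue', 'owl', 'tree']
Common terms: ['owl']
Overlap count = 1

1


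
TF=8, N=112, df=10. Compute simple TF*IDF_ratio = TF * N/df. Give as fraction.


TF * (N/df)
= 8 * (112/10)
= 8 * 56/5
= 448/5

448/5


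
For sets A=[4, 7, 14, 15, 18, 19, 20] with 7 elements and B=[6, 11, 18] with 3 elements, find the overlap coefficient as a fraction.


A intersect B = [18]
|A intersect B| = 1
min(|A|, |B|) = min(7, 3) = 3
Overlap = 1 / 3 = 1/3

1/3


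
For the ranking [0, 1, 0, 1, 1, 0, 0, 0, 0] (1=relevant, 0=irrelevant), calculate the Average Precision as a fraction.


Computing P@k for each relevant position:
Position 1: not relevant
Position 2: relevant, P@2 = 1/2 = 1/2
Position 3: not relevant
Position 4: relevant, P@4 = 2/4 = 1/2
Position 5: relevant, P@5 = 3/5 = 3/5
Position 6: not relevant
Position 7: not relevant
Position 8: not relevant
Position 9: not relevant
Sum of P@k = 1/2 + 1/2 + 3/5 = 8/5
AP = 8/5 / 3 = 8/15

8/15


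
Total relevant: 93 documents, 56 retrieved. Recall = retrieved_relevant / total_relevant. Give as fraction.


Recall = retrieved_relevant / total_relevant
= 56 / 93
= 56 / (56 + 37)
= 56/93

56/93


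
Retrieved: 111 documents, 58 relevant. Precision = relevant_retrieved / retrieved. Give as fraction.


Precision = relevant_retrieved / total_retrieved
= 58 / 111
= 58 / (58 + 53)
= 58/111

58/111


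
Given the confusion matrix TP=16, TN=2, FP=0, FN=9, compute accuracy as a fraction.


Accuracy = (TP + TN) / (TP + TN + FP + FN)
TP + TN = 16 + 2 = 18
Total = 16 + 2 + 0 + 9 = 27
Accuracy = 18 / 27 = 2/3

2/3


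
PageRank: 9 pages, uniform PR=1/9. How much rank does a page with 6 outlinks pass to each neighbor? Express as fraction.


Initial PR = 1/9 = 1/9
Outlinks = 6
Contribution per link = PR / outlinks
= 1/9 / 6
= 1/54

1/54


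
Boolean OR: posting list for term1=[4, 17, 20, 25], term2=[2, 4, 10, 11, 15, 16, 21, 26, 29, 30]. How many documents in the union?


Boolean OR: find union of posting lists
term1 docs: [4, 17, 20, 25]
term2 docs: [2, 4, 10, 11, 15, 16, 21, 26, 29, 30]
Union: [2, 4, 10, 11, 15, 16, 17, 20, 21, 25, 26, 29, 30]
|union| = 13

13


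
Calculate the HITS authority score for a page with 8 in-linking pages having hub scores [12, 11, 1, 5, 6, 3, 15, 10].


Authority = sum of hub scores of in-linkers
In-link 1: hub score = 12
In-link 2: hub score = 11
In-link 3: hub score = 1
In-link 4: hub score = 5
In-link 5: hub score = 6
In-link 6: hub score = 3
In-link 7: hub score = 15
In-link 8: hub score = 10
Authority = 12 + 11 + 1 + 5 + 6 + 3 + 15 + 10 = 63

63


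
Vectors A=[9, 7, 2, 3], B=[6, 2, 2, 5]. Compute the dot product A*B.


Dot product = sum of element-wise products
A[0]*B[0] = 9*6 = 54
A[1]*B[1] = 7*2 = 14
A[2]*B[2] = 2*2 = 4
A[3]*B[3] = 3*5 = 15
Sum = 54 + 14 + 4 + 15 = 87

87


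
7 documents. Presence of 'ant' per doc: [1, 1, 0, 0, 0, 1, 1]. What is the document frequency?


Checking each document for 'ant':
Doc 1: present
Doc 2: present
Doc 3: absent
Doc 4: absent
Doc 5: absent
Doc 6: present
Doc 7: present
df = sum of presences = 1 + 1 + 0 + 0 + 0 + 1 + 1 = 4

4


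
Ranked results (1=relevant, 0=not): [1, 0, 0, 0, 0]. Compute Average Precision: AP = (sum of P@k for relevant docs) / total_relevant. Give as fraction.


Computing P@k for each relevant position:
Position 1: relevant, P@1 = 1/1 = 1
Position 2: not relevant
Position 3: not relevant
Position 4: not relevant
Position 5: not relevant
Sum of P@k = 1 = 1
AP = 1 / 1 = 1

1


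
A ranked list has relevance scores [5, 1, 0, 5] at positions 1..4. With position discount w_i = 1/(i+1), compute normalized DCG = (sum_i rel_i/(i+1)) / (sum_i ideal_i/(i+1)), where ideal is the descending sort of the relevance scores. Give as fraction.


Position discount weights w_i = 1/(i+1) for i=1..4:
Weights = [1/2, 1/3, 1/4, 1/5]
Actual relevance: [5, 1, 0, 5]
DCG = 5/2 + 1/3 + 0/4 + 5/5 = 23/6
Ideal relevance (sorted desc): [5, 5, 1, 0]
Ideal DCG = 5/2 + 5/3 + 1/4 + 0/5 = 53/12
nDCG = DCG / ideal_DCG = 23/6 / 53/12 = 46/53

46/53


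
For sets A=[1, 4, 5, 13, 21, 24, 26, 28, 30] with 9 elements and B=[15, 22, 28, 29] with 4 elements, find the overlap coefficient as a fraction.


A intersect B = [28]
|A intersect B| = 1
min(|A|, |B|) = min(9, 4) = 4
Overlap = 1 / 4 = 1/4

1/4


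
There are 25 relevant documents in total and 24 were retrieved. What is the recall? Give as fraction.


Recall = retrieved_relevant / total_relevant
= 24 / 25
= 24 / (24 + 1)
= 24/25

24/25


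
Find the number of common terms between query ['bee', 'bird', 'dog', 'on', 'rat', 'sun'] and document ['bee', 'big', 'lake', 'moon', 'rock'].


Query terms: ['bee', 'bird', 'dog', 'on', 'rat', 'sun']
Document terms: ['bee', 'big', 'lake', 'moon', 'rock']
Common terms: ['bee']
Overlap count = 1

1


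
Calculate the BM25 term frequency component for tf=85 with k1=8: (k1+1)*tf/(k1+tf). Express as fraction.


BM25 TF component = (k1+1)*tf / (k1+tf)
k1 = 8, tf = 85
Numerator = (8+1)*85 = 765
Denominator = 8 + 85 = 93
= 765/93 = 255/31

255/31


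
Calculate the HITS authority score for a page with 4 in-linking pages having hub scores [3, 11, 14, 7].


Authority = sum of hub scores of in-linkers
In-link 1: hub score = 3
In-link 2: hub score = 11
In-link 3: hub score = 14
In-link 4: hub score = 7
Authority = 3 + 11 + 14 + 7 = 35

35


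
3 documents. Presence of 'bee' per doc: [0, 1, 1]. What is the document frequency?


Checking each document for 'bee':
Doc 1: absent
Doc 2: present
Doc 3: present
df = sum of presences = 0 + 1 + 1 = 2

2


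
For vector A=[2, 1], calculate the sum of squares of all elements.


|A|^2 = sum of squared components
A[0]^2 = 2^2 = 4
A[1]^2 = 1^2 = 1
Sum = 4 + 1 = 5

5


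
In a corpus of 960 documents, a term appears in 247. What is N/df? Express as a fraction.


IDF ratio = N / df
= 960 / 247
= 960/247

960/247


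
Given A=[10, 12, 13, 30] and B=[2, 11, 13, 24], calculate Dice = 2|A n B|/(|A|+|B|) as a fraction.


A intersect B = [13]
|A intersect B| = 1
|A| = 4, |B| = 4
Dice = 2*1 / (4+4)
= 2 / 8 = 1/4

1/4


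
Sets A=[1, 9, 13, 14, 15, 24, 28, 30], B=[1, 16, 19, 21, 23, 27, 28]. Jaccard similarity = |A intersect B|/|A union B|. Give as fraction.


A intersect B = [1, 28]
|A intersect B| = 2
A union B = [1, 9, 13, 14, 15, 16, 19, 21, 23, 24, 27, 28, 30]
|A union B| = 13
Jaccard = 2/13 = 2/13

2/13


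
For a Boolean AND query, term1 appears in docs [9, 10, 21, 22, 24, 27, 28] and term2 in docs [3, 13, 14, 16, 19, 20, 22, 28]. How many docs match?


Boolean AND: find intersection of posting lists
term1 docs: [9, 10, 21, 22, 24, 27, 28]
term2 docs: [3, 13, 14, 16, 19, 20, 22, 28]
Intersection: [22, 28]
|intersection| = 2

2


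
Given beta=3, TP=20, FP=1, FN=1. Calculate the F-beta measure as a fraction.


P = TP/(TP+FP) = 20/21 = 20/21
R = TP/(TP+FN) = 20/21 = 20/21
beta^2 = 3^2 = 9
(1 + beta^2) = 10
Numerator = (1+beta^2)*P*R = 4000/441
Denominator = beta^2*P + R = 60/7 + 20/21 = 200/21
F_beta = 20/21

20/21


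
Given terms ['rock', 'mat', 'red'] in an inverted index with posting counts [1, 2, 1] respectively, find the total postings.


Summing posting list sizes:
'rock': 1 postings
'mat': 2 postings
'red': 1 postings
Total = 1 + 2 + 1 = 4

4


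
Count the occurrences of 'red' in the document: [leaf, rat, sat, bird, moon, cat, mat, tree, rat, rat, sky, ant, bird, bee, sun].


Document has 15 words
Scanning for 'red':
Term not found in document
Count = 0

0


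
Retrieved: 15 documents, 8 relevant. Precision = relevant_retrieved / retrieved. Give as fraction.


Precision = relevant_retrieved / total_retrieved
= 8 / 15
= 8 / (8 + 7)
= 8/15

8/15


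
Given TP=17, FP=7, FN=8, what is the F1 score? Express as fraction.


F1 = 2 * P * R / (P + R)
P = TP/(TP+FP) = 17/24 = 17/24
R = TP/(TP+FN) = 17/25 = 17/25
2 * P * R = 2 * 17/24 * 17/25 = 289/300
P + R = 17/24 + 17/25 = 833/600
F1 = 289/300 / 833/600 = 34/49

34/49


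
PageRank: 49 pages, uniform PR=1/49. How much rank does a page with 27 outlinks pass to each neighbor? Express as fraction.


Initial PR = 1/49 = 1/49
Outlinks = 27
Contribution per link = PR / outlinks
= 1/49 / 27
= 1/1323

1/1323


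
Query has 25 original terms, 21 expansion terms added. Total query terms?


Original terms: 25
Expansion terms: 21
Total = 25 + 21 = 46

46


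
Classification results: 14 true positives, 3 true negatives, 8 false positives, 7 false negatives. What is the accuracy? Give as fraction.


Accuracy = (TP + TN) / (TP + TN + FP + FN)
TP + TN = 14 + 3 = 17
Total = 14 + 3 + 8 + 7 = 32
Accuracy = 17 / 32 = 17/32

17/32


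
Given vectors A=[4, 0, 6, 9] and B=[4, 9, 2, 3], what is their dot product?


Dot product = sum of element-wise products
A[0]*B[0] = 4*4 = 16
A[1]*B[1] = 0*9 = 0
A[2]*B[2] = 6*2 = 12
A[3]*B[3] = 9*3 = 27
Sum = 16 + 0 + 12 + 27 = 55

55


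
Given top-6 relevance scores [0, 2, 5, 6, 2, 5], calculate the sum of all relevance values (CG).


Cumulative Gain = sum of relevance scores
Position 1: rel=0, running sum=0
Position 2: rel=2, running sum=2
Position 3: rel=5, running sum=7
Position 4: rel=6, running sum=13
Position 5: rel=2, running sum=15
Position 6: rel=5, running sum=20
CG = 20

20


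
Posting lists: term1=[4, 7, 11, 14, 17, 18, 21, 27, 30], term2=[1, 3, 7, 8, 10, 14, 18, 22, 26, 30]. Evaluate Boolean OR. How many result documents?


Boolean OR: find union of posting lists
term1 docs: [4, 7, 11, 14, 17, 18, 21, 27, 30]
term2 docs: [1, 3, 7, 8, 10, 14, 18, 22, 26, 30]
Union: [1, 3, 4, 7, 8, 10, 11, 14, 17, 18, 21, 22, 26, 27, 30]
|union| = 15

15


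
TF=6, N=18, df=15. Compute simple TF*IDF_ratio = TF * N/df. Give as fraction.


TF * (N/df)
= 6 * (18/15)
= 6 * 6/5
= 36/5

36/5


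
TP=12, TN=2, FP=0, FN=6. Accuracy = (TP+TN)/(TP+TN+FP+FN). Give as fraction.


Accuracy = (TP + TN) / (TP + TN + FP + FN)
TP + TN = 12 + 2 = 14
Total = 12 + 2 + 0 + 6 = 20
Accuracy = 14 / 20 = 7/10

7/10


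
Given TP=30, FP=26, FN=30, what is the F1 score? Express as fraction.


F1 = 2 * P * R / (P + R)
P = TP/(TP+FP) = 30/56 = 15/28
R = TP/(TP+FN) = 30/60 = 1/2
2 * P * R = 2 * 15/28 * 1/2 = 15/28
P + R = 15/28 + 1/2 = 29/28
F1 = 15/28 / 29/28 = 15/29

15/29


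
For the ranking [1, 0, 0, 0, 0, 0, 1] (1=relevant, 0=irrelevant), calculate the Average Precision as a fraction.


Computing P@k for each relevant position:
Position 1: relevant, P@1 = 1/1 = 1
Position 2: not relevant
Position 3: not relevant
Position 4: not relevant
Position 5: not relevant
Position 6: not relevant
Position 7: relevant, P@7 = 2/7 = 2/7
Sum of P@k = 1 + 2/7 = 9/7
AP = 9/7 / 2 = 9/14

9/14


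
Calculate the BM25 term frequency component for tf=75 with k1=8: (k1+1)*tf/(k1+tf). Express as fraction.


BM25 TF component = (k1+1)*tf / (k1+tf)
k1 = 8, tf = 75
Numerator = (8+1)*75 = 675
Denominator = 8 + 75 = 83
= 675/83 = 675/83

675/83


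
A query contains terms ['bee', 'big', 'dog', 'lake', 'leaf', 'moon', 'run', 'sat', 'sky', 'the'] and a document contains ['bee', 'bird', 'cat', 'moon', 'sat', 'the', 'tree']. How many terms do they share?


Query terms: ['bee', 'big', 'dog', 'lake', 'leaf', 'moon', 'run', 'sat', 'sky', 'the']
Document terms: ['bee', 'bird', 'cat', 'moon', 'sat', 'the', 'tree']
Common terms: ['bee', 'moon', 'sat', 'the']
Overlap count = 4

4


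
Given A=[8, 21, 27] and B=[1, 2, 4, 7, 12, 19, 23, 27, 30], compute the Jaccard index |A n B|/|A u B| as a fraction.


A intersect B = [27]
|A intersect B| = 1
A union B = [1, 2, 4, 7, 8, 12, 19, 21, 23, 27, 30]
|A union B| = 11
Jaccard = 1/11 = 1/11

1/11


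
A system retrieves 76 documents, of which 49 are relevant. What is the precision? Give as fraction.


Precision = relevant_retrieved / total_retrieved
= 49 / 76
= 49 / (49 + 27)
= 49/76

49/76


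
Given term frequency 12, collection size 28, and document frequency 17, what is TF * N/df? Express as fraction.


TF * (N/df)
= 12 * (28/17)
= 12 * 28/17
= 336/17

336/17


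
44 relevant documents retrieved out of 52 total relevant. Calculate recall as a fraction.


Recall = retrieved_relevant / total_relevant
= 44 / 52
= 44 / (44 + 8)
= 11/13

11/13


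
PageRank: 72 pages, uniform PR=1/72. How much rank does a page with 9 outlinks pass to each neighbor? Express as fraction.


Initial PR = 1/72 = 1/72
Outlinks = 9
Contribution per link = PR / outlinks
= 1/72 / 9
= 1/648

1/648


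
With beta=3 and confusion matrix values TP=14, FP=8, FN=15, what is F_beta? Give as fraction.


P = TP/(TP+FP) = 14/22 = 7/11
R = TP/(TP+FN) = 14/29 = 14/29
beta^2 = 3^2 = 9
(1 + beta^2) = 10
Numerator = (1+beta^2)*P*R = 980/319
Denominator = beta^2*P + R = 63/11 + 14/29 = 1981/319
F_beta = 140/283

140/283


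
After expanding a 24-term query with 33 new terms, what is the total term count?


Original terms: 24
Expansion terms: 33
Total = 24 + 33 = 57

57


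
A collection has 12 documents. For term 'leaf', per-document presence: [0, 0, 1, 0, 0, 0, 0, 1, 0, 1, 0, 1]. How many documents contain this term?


Checking each document for 'leaf':
Doc 1: absent
Doc 2: absent
Doc 3: present
Doc 4: absent
Doc 5: absent
Doc 6: absent
Doc 7: absent
Doc 8: present
Doc 9: absent
Doc 10: present
Doc 11: absent
Doc 12: present
df = sum of presences = 0 + 0 + 1 + 0 + 0 + 0 + 0 + 1 + 0 + 1 + 0 + 1 = 4

4


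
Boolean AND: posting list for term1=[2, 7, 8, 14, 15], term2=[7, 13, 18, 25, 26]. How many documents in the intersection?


Boolean AND: find intersection of posting lists
term1 docs: [2, 7, 8, 14, 15]
term2 docs: [7, 13, 18, 25, 26]
Intersection: [7]
|intersection| = 1

1


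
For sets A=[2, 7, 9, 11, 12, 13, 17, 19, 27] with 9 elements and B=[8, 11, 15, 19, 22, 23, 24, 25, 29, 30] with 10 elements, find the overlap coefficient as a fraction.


A intersect B = [11, 19]
|A intersect B| = 2
min(|A|, |B|) = min(9, 10) = 9
Overlap = 2 / 9 = 2/9

2/9


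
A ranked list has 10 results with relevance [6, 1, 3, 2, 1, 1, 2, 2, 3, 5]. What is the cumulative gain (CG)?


Cumulative Gain = sum of relevance scores
Position 1: rel=6, running sum=6
Position 2: rel=1, running sum=7
Position 3: rel=3, running sum=10
Position 4: rel=2, running sum=12
Position 5: rel=1, running sum=13
Position 6: rel=1, running sum=14
Position 7: rel=2, running sum=16
Position 8: rel=2, running sum=18
Position 9: rel=3, running sum=21
Position 10: rel=5, running sum=26
CG = 26

26


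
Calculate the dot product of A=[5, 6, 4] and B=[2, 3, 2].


Dot product = sum of element-wise products
A[0]*B[0] = 5*2 = 10
A[1]*B[1] = 6*3 = 18
A[2]*B[2] = 4*2 = 8
Sum = 10 + 18 + 8 = 36

36


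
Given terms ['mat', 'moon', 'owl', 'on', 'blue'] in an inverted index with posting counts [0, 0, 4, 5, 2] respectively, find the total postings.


Summing posting list sizes:
'mat': 0 postings
'moon': 0 postings
'owl': 4 postings
'on': 5 postings
'blue': 2 postings
Total = 0 + 0 + 4 + 5 + 2 = 11

11


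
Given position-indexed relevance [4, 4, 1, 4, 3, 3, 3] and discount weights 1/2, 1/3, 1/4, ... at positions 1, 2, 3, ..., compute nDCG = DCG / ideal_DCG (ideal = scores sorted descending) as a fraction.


Position discount weights w_i = 1/(i+1) for i=1..7:
Weights = [1/2, 1/3, 1/4, 1/5, 1/6, 1/7, 1/8]
Actual relevance: [4, 4, 1, 4, 3, 3, 3]
DCG = 4/2 + 4/3 + 1/4 + 4/5 + 3/6 + 3/7 + 3/8 = 4777/840
Ideal relevance (sorted desc): [4, 4, 4, 3, 3, 3, 1]
Ideal DCG = 4/2 + 4/3 + 4/4 + 3/5 + 3/6 + 3/7 + 1/8 = 5029/840
nDCG = DCG / ideal_DCG = 4777/840 / 5029/840 = 4777/5029

4777/5029


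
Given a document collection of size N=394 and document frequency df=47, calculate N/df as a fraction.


IDF ratio = N / df
= 394 / 47
= 394/47

394/47


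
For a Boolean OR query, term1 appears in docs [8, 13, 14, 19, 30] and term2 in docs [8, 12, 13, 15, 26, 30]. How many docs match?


Boolean OR: find union of posting lists
term1 docs: [8, 13, 14, 19, 30]
term2 docs: [8, 12, 13, 15, 26, 30]
Union: [8, 12, 13, 14, 15, 19, 26, 30]
|union| = 8

8


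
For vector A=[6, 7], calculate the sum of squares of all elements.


|A|^2 = sum of squared components
A[0]^2 = 6^2 = 36
A[1]^2 = 7^2 = 49
Sum = 36 + 49 = 85

85


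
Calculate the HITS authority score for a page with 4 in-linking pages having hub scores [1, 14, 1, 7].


Authority = sum of hub scores of in-linkers
In-link 1: hub score = 1
In-link 2: hub score = 14
In-link 3: hub score = 1
In-link 4: hub score = 7
Authority = 1 + 14 + 1 + 7 = 23

23


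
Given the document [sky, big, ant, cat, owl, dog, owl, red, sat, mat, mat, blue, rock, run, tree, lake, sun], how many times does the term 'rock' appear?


Document has 17 words
Scanning for 'rock':
Found at positions: [12]
Count = 1

1


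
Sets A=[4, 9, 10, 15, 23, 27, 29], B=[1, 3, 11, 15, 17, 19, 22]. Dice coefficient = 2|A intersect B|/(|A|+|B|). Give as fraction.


A intersect B = [15]
|A intersect B| = 1
|A| = 7, |B| = 7
Dice = 2*1 / (7+7)
= 2 / 14 = 1/7

1/7


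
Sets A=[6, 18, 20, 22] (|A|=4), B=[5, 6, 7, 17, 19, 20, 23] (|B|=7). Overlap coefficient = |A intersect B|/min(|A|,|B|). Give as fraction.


A intersect B = [6, 20]
|A intersect B| = 2
min(|A|, |B|) = min(4, 7) = 4
Overlap = 2 / 4 = 1/2

1/2


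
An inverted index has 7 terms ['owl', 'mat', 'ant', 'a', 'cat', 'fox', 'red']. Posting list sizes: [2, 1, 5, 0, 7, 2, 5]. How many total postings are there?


Summing posting list sizes:
'owl': 2 postings
'mat': 1 postings
'ant': 5 postings
'a': 0 postings
'cat': 7 postings
'fox': 2 postings
'red': 5 postings
Total = 2 + 1 + 5 + 0 + 7 + 2 + 5 = 22

22


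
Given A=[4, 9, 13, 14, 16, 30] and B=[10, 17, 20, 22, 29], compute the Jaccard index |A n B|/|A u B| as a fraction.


A intersect B = []
|A intersect B| = 0
A union B = [4, 9, 10, 13, 14, 16, 17, 20, 22, 29, 30]
|A union B| = 11
Jaccard = 0/11 = 0

0


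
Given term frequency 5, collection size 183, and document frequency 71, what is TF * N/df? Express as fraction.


TF * (N/df)
= 5 * (183/71)
= 5 * 183/71
= 915/71

915/71


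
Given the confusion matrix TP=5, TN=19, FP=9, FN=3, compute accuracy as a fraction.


Accuracy = (TP + TN) / (TP + TN + FP + FN)
TP + TN = 5 + 19 = 24
Total = 5 + 19 + 9 + 3 = 36
Accuracy = 24 / 36 = 2/3

2/3


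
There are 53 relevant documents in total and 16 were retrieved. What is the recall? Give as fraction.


Recall = retrieved_relevant / total_relevant
= 16 / 53
= 16 / (16 + 37)
= 16/53

16/53


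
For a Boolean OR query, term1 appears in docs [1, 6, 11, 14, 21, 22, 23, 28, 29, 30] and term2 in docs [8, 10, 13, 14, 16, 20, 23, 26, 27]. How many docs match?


Boolean OR: find union of posting lists
term1 docs: [1, 6, 11, 14, 21, 22, 23, 28, 29, 30]
term2 docs: [8, 10, 13, 14, 16, 20, 23, 26, 27]
Union: [1, 6, 8, 10, 11, 13, 14, 16, 20, 21, 22, 23, 26, 27, 28, 29, 30]
|union| = 17

17


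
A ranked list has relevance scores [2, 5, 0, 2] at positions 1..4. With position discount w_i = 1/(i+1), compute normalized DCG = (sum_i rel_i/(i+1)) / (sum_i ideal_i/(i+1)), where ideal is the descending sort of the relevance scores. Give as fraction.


Position discount weights w_i = 1/(i+1) for i=1..4:
Weights = [1/2, 1/3, 1/4, 1/5]
Actual relevance: [2, 5, 0, 2]
DCG = 2/2 + 5/3 + 0/4 + 2/5 = 46/15
Ideal relevance (sorted desc): [5, 2, 2, 0]
Ideal DCG = 5/2 + 2/3 + 2/4 + 0/5 = 11/3
nDCG = DCG / ideal_DCG = 46/15 / 11/3 = 46/55

46/55


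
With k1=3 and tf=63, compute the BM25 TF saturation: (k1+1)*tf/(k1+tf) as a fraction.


BM25 TF component = (k1+1)*tf / (k1+tf)
k1 = 3, tf = 63
Numerator = (3+1)*63 = 252
Denominator = 3 + 63 = 66
= 252/66 = 42/11

42/11


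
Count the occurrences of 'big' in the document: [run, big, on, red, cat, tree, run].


Document has 7 words
Scanning for 'big':
Found at positions: [1]
Count = 1

1


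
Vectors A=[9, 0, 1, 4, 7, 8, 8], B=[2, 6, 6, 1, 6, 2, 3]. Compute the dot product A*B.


Dot product = sum of element-wise products
A[0]*B[0] = 9*2 = 18
A[1]*B[1] = 0*6 = 0
A[2]*B[2] = 1*6 = 6
A[3]*B[3] = 4*1 = 4
A[4]*B[4] = 7*6 = 42
A[5]*B[5] = 8*2 = 16
A[6]*B[6] = 8*3 = 24
Sum = 18 + 0 + 6 + 4 + 42 + 16 + 24 = 110

110


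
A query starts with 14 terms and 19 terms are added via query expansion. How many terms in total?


Original terms: 14
Expansion terms: 19
Total = 14 + 19 = 33

33


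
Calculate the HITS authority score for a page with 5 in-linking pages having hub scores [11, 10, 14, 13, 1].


Authority = sum of hub scores of in-linkers
In-link 1: hub score = 11
In-link 2: hub score = 10
In-link 3: hub score = 14
In-link 4: hub score = 13
In-link 5: hub score = 1
Authority = 11 + 10 + 14 + 13 + 1 = 49

49


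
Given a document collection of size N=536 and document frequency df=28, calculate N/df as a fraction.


IDF ratio = N / df
= 536 / 28
= 134/7

134/7


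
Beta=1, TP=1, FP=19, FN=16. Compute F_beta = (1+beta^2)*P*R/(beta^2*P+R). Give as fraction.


P = TP/(TP+FP) = 1/20 = 1/20
R = TP/(TP+FN) = 1/17 = 1/17
beta^2 = 1^2 = 1
(1 + beta^2) = 2
Numerator = (1+beta^2)*P*R = 1/170
Denominator = beta^2*P + R = 1/20 + 1/17 = 37/340
F_beta = 2/37

2/37


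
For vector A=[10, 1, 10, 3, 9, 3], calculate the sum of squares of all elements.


|A|^2 = sum of squared components
A[0]^2 = 10^2 = 100
A[1]^2 = 1^2 = 1
A[2]^2 = 10^2 = 100
A[3]^2 = 3^2 = 9
A[4]^2 = 9^2 = 81
A[5]^2 = 3^2 = 9
Sum = 100 + 1 + 100 + 9 + 81 + 9 = 300

300


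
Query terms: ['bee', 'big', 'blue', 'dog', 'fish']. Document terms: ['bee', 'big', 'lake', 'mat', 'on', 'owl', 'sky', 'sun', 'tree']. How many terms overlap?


Query terms: ['bee', 'big', 'blue', 'dog', 'fish']
Document terms: ['bee', 'big', 'lake', 'mat', 'on', 'owl', 'sky', 'sun', 'tree']
Common terms: ['bee', 'big']
Overlap count = 2

2


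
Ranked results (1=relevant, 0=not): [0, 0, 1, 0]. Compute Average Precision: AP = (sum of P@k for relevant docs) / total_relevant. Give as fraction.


Computing P@k for each relevant position:
Position 1: not relevant
Position 2: not relevant
Position 3: relevant, P@3 = 1/3 = 1/3
Position 4: not relevant
Sum of P@k = 1/3 = 1/3
AP = 1/3 / 1 = 1/3

1/3


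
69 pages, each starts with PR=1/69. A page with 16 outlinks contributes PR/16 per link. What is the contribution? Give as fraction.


Initial PR = 1/69 = 1/69
Outlinks = 16
Contribution per link = PR / outlinks
= 1/69 / 16
= 1/1104

1/1104


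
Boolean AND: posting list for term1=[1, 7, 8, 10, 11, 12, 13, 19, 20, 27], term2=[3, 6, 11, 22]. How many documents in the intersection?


Boolean AND: find intersection of posting lists
term1 docs: [1, 7, 8, 10, 11, 12, 13, 19, 20, 27]
term2 docs: [3, 6, 11, 22]
Intersection: [11]
|intersection| = 1

1


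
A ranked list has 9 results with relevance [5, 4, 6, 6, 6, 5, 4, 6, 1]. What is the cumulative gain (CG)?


Cumulative Gain = sum of relevance scores
Position 1: rel=5, running sum=5
Position 2: rel=4, running sum=9
Position 3: rel=6, running sum=15
Position 4: rel=6, running sum=21
Position 5: rel=6, running sum=27
Position 6: rel=5, running sum=32
Position 7: rel=4, running sum=36
Position 8: rel=6, running sum=42
Position 9: rel=1, running sum=43
CG = 43

43


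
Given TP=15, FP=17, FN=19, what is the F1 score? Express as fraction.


F1 = 2 * P * R / (P + R)
P = TP/(TP+FP) = 15/32 = 15/32
R = TP/(TP+FN) = 15/34 = 15/34
2 * P * R = 2 * 15/32 * 15/34 = 225/544
P + R = 15/32 + 15/34 = 495/544
F1 = 225/544 / 495/544 = 5/11

5/11


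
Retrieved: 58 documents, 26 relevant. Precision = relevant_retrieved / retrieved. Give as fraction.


Precision = relevant_retrieved / total_retrieved
= 26 / 58
= 26 / (26 + 32)
= 13/29

13/29


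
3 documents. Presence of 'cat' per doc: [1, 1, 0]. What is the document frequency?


Checking each document for 'cat':
Doc 1: present
Doc 2: present
Doc 3: absent
df = sum of presences = 1 + 1 + 0 = 2

2


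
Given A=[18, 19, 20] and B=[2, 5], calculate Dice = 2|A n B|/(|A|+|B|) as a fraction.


A intersect B = []
|A intersect B| = 0
|A| = 3, |B| = 2
Dice = 2*0 / (3+2)
= 0 / 5 = 0

0


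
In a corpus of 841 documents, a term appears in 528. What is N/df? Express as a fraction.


IDF ratio = N / df
= 841 / 528
= 841/528

841/528


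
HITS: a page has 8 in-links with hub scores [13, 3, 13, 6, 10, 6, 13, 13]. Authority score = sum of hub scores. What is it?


Authority = sum of hub scores of in-linkers
In-link 1: hub score = 13
In-link 2: hub score = 3
In-link 3: hub score = 13
In-link 4: hub score = 6
In-link 5: hub score = 10
In-link 6: hub score = 6
In-link 7: hub score = 13
In-link 8: hub score = 13
Authority = 13 + 3 + 13 + 6 + 10 + 6 + 13 + 13 = 77

77


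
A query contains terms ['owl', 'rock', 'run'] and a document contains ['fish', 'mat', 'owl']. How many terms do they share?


Query terms: ['owl', 'rock', 'run']
Document terms: ['fish', 'mat', 'owl']
Common terms: ['owl']
Overlap count = 1

1


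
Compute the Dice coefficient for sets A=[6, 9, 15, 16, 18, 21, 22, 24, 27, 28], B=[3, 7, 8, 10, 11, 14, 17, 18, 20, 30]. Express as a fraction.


A intersect B = [18]
|A intersect B| = 1
|A| = 10, |B| = 10
Dice = 2*1 / (10+10)
= 2 / 20 = 1/10

1/10


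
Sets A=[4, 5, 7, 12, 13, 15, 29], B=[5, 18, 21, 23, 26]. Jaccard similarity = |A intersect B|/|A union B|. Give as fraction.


A intersect B = [5]
|A intersect B| = 1
A union B = [4, 5, 7, 12, 13, 15, 18, 21, 23, 26, 29]
|A union B| = 11
Jaccard = 1/11 = 1/11

1/11


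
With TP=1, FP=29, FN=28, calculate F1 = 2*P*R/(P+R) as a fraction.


F1 = 2 * P * R / (P + R)
P = TP/(TP+FP) = 1/30 = 1/30
R = TP/(TP+FN) = 1/29 = 1/29
2 * P * R = 2 * 1/30 * 1/29 = 1/435
P + R = 1/30 + 1/29 = 59/870
F1 = 1/435 / 59/870 = 2/59

2/59


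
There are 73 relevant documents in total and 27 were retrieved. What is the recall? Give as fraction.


Recall = retrieved_relevant / total_relevant
= 27 / 73
= 27 / (27 + 46)
= 27/73

27/73


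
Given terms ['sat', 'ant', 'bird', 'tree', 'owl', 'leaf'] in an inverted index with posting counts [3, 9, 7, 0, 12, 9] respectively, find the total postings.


Summing posting list sizes:
'sat': 3 postings
'ant': 9 postings
'bird': 7 postings
'tree': 0 postings
'owl': 12 postings
'leaf': 9 postings
Total = 3 + 9 + 7 + 0 + 12 + 9 = 40

40


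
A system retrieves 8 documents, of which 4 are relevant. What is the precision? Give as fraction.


Precision = relevant_retrieved / total_retrieved
= 4 / 8
= 4 / (4 + 4)
= 1/2

1/2


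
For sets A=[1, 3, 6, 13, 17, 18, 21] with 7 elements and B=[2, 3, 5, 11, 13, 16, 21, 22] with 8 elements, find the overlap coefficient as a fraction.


A intersect B = [3, 13, 21]
|A intersect B| = 3
min(|A|, |B|) = min(7, 8) = 7
Overlap = 3 / 7 = 3/7

3/7


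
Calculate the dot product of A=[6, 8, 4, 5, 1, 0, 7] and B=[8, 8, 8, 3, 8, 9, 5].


Dot product = sum of element-wise products
A[0]*B[0] = 6*8 = 48
A[1]*B[1] = 8*8 = 64
A[2]*B[2] = 4*8 = 32
A[3]*B[3] = 5*3 = 15
A[4]*B[4] = 1*8 = 8
A[5]*B[5] = 0*9 = 0
A[6]*B[6] = 7*5 = 35
Sum = 48 + 64 + 32 + 15 + 8 + 0 + 35 = 202

202


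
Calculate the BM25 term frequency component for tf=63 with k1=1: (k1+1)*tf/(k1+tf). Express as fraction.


BM25 TF component = (k1+1)*tf / (k1+tf)
k1 = 1, tf = 63
Numerator = (1+1)*63 = 126
Denominator = 1 + 63 = 64
= 126/64 = 63/32

63/32


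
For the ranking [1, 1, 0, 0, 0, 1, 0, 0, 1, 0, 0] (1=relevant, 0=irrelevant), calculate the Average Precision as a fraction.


Computing P@k for each relevant position:
Position 1: relevant, P@1 = 1/1 = 1
Position 2: relevant, P@2 = 2/2 = 1
Position 3: not relevant
Position 4: not relevant
Position 5: not relevant
Position 6: relevant, P@6 = 3/6 = 1/2
Position 7: not relevant
Position 8: not relevant
Position 9: relevant, P@9 = 4/9 = 4/9
Position 10: not relevant
Position 11: not relevant
Sum of P@k = 1 + 1 + 1/2 + 4/9 = 53/18
AP = 53/18 / 4 = 53/72

53/72


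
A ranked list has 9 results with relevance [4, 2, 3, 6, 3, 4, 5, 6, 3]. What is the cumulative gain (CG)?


Cumulative Gain = sum of relevance scores
Position 1: rel=4, running sum=4
Position 2: rel=2, running sum=6
Position 3: rel=3, running sum=9
Position 4: rel=6, running sum=15
Position 5: rel=3, running sum=18
Position 6: rel=4, running sum=22
Position 7: rel=5, running sum=27
Position 8: rel=6, running sum=33
Position 9: rel=3, running sum=36
CG = 36

36


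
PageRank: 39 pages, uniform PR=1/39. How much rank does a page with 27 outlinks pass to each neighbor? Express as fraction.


Initial PR = 1/39 = 1/39
Outlinks = 27
Contribution per link = PR / outlinks
= 1/39 / 27
= 1/1053

1/1053


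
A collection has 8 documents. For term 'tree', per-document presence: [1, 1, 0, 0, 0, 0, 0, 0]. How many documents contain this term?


Checking each document for 'tree':
Doc 1: present
Doc 2: present
Doc 3: absent
Doc 4: absent
Doc 5: absent
Doc 6: absent
Doc 7: absent
Doc 8: absent
df = sum of presences = 1 + 1 + 0 + 0 + 0 + 0 + 0 + 0 = 2

2


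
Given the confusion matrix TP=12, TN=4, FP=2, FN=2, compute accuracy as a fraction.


Accuracy = (TP + TN) / (TP + TN + FP + FN)
TP + TN = 12 + 4 = 16
Total = 12 + 4 + 2 + 2 = 20
Accuracy = 16 / 20 = 4/5

4/5


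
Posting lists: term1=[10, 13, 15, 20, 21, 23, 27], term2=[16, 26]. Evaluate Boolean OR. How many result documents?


Boolean OR: find union of posting lists
term1 docs: [10, 13, 15, 20, 21, 23, 27]
term2 docs: [16, 26]
Union: [10, 13, 15, 16, 20, 21, 23, 26, 27]
|union| = 9

9


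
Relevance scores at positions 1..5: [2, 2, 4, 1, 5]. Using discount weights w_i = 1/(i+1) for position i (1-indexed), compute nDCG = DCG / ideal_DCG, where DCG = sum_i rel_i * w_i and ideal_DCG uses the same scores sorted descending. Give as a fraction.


Position discount weights w_i = 1/(i+1) for i=1..5:
Weights = [1/2, 1/3, 1/4, 1/5, 1/6]
Actual relevance: [2, 2, 4, 1, 5]
DCG = 2/2 + 2/3 + 4/4 + 1/5 + 5/6 = 37/10
Ideal relevance (sorted desc): [5, 4, 2, 2, 1]
Ideal DCG = 5/2 + 4/3 + 2/4 + 2/5 + 1/6 = 49/10
nDCG = DCG / ideal_DCG = 37/10 / 49/10 = 37/49

37/49


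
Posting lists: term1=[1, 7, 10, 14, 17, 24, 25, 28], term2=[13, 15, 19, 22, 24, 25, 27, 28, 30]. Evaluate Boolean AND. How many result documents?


Boolean AND: find intersection of posting lists
term1 docs: [1, 7, 10, 14, 17, 24, 25, 28]
term2 docs: [13, 15, 19, 22, 24, 25, 27, 28, 30]
Intersection: [24, 25, 28]
|intersection| = 3

3


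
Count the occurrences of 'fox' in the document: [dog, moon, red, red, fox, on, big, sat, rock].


Document has 9 words
Scanning for 'fox':
Found at positions: [4]
Count = 1

1


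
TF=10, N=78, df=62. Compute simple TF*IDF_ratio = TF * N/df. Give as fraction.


TF * (N/df)
= 10 * (78/62)
= 10 * 39/31
= 390/31

390/31


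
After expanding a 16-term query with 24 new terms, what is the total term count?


Original terms: 16
Expansion terms: 24
Total = 16 + 24 = 40

40


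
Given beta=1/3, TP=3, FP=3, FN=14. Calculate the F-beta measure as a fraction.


P = TP/(TP+FP) = 3/6 = 1/2
R = TP/(TP+FN) = 3/17 = 3/17
beta^2 = 1/3^2 = 1/9
(1 + beta^2) = 10/9
Numerator = (1+beta^2)*P*R = 5/51
Denominator = beta^2*P + R = 1/18 + 3/17 = 71/306
F_beta = 30/71

30/71


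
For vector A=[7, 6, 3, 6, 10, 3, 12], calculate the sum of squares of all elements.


|A|^2 = sum of squared components
A[0]^2 = 7^2 = 49
A[1]^2 = 6^2 = 36
A[2]^2 = 3^2 = 9
A[3]^2 = 6^2 = 36
A[4]^2 = 10^2 = 100
A[5]^2 = 3^2 = 9
A[6]^2 = 12^2 = 144
Sum = 49 + 36 + 9 + 36 + 100 + 9 + 144 = 383

383


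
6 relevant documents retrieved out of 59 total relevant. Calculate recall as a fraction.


Recall = retrieved_relevant / total_relevant
= 6 / 59
= 6 / (6 + 53)
= 6/59

6/59


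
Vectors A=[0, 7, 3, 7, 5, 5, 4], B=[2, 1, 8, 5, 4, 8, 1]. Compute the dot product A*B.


Dot product = sum of element-wise products
A[0]*B[0] = 0*2 = 0
A[1]*B[1] = 7*1 = 7
A[2]*B[2] = 3*8 = 24
A[3]*B[3] = 7*5 = 35
A[4]*B[4] = 5*4 = 20
A[5]*B[5] = 5*8 = 40
A[6]*B[6] = 4*1 = 4
Sum = 0 + 7 + 24 + 35 + 20 + 40 + 4 = 130

130


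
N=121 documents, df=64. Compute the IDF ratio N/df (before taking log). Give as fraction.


IDF ratio = N / df
= 121 / 64
= 121/64

121/64


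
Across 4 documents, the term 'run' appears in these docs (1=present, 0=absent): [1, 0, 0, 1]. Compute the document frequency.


Checking each document for 'run':
Doc 1: present
Doc 2: absent
Doc 3: absent
Doc 4: present
df = sum of presences = 1 + 0 + 0 + 1 = 2

2


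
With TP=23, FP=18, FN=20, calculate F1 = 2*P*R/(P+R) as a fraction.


F1 = 2 * P * R / (P + R)
P = TP/(TP+FP) = 23/41 = 23/41
R = TP/(TP+FN) = 23/43 = 23/43
2 * P * R = 2 * 23/41 * 23/43 = 1058/1763
P + R = 23/41 + 23/43 = 1932/1763
F1 = 1058/1763 / 1932/1763 = 23/42

23/42


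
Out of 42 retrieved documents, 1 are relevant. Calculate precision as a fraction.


Precision = relevant_retrieved / total_retrieved
= 1 / 42
= 1 / (1 + 41)
= 1/42

1/42


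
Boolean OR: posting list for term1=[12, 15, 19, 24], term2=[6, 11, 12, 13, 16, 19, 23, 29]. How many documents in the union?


Boolean OR: find union of posting lists
term1 docs: [12, 15, 19, 24]
term2 docs: [6, 11, 12, 13, 16, 19, 23, 29]
Union: [6, 11, 12, 13, 15, 16, 19, 23, 24, 29]
|union| = 10

10


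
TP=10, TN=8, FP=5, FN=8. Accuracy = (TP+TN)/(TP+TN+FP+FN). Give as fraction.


Accuracy = (TP + TN) / (TP + TN + FP + FN)
TP + TN = 10 + 8 = 18
Total = 10 + 8 + 5 + 8 = 31
Accuracy = 18 / 31 = 18/31

18/31


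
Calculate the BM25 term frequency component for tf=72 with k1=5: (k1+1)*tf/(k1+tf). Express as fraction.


BM25 TF component = (k1+1)*tf / (k1+tf)
k1 = 5, tf = 72
Numerator = (5+1)*72 = 432
Denominator = 5 + 72 = 77
= 432/77 = 432/77

432/77


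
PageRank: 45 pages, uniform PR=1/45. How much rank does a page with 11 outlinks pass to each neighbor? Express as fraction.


Initial PR = 1/45 = 1/45
Outlinks = 11
Contribution per link = PR / outlinks
= 1/45 / 11
= 1/495

1/495


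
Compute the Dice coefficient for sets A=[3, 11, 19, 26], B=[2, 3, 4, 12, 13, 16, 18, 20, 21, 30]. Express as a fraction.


A intersect B = [3]
|A intersect B| = 1
|A| = 4, |B| = 10
Dice = 2*1 / (4+10)
= 2 / 14 = 1/7

1/7


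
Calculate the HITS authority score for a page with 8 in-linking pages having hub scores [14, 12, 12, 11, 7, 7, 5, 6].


Authority = sum of hub scores of in-linkers
In-link 1: hub score = 14
In-link 2: hub score = 12
In-link 3: hub score = 12
In-link 4: hub score = 11
In-link 5: hub score = 7
In-link 6: hub score = 7
In-link 7: hub score = 5
In-link 8: hub score = 6
Authority = 14 + 12 + 12 + 11 + 7 + 7 + 5 + 6 = 74

74


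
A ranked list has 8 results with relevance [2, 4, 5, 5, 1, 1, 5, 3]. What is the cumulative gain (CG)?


Cumulative Gain = sum of relevance scores
Position 1: rel=2, running sum=2
Position 2: rel=4, running sum=6
Position 3: rel=5, running sum=11
Position 4: rel=5, running sum=16
Position 5: rel=1, running sum=17
Position 6: rel=1, running sum=18
Position 7: rel=5, running sum=23
Position 8: rel=3, running sum=26
CG = 26

26


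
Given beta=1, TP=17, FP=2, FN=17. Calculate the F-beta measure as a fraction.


P = TP/(TP+FP) = 17/19 = 17/19
R = TP/(TP+FN) = 17/34 = 1/2
beta^2 = 1^2 = 1
(1 + beta^2) = 2
Numerator = (1+beta^2)*P*R = 17/19
Denominator = beta^2*P + R = 17/19 + 1/2 = 53/38
F_beta = 34/53

34/53


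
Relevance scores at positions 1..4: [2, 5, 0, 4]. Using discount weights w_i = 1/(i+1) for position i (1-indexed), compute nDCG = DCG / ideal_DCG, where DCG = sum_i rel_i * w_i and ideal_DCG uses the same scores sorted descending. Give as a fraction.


Position discount weights w_i = 1/(i+1) for i=1..4:
Weights = [1/2, 1/3, 1/4, 1/5]
Actual relevance: [2, 5, 0, 4]
DCG = 2/2 + 5/3 + 0/4 + 4/5 = 52/15
Ideal relevance (sorted desc): [5, 4, 2, 0]
Ideal DCG = 5/2 + 4/3 + 2/4 + 0/5 = 13/3
nDCG = DCG / ideal_DCG = 52/15 / 13/3 = 4/5

4/5


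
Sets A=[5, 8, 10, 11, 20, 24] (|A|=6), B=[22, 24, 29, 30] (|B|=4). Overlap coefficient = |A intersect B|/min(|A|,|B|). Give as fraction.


A intersect B = [24]
|A intersect B| = 1
min(|A|, |B|) = min(6, 4) = 4
Overlap = 1 / 4 = 1/4

1/4
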